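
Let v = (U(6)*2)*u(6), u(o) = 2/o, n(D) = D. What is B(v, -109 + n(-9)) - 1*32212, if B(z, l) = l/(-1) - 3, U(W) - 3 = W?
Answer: -32097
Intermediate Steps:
U(W) = 3 + W
v = 6 (v = ((3 + 6)*2)*(2/6) = (9*2)*(2*(⅙)) = 18*(⅓) = 6)
B(z, l) = -3 - l (B(z, l) = l*(-1) - 3 = -l - 3 = -3 - l)
B(v, -109 + n(-9)) - 1*32212 = (-3 - (-109 - 9)) - 1*32212 = (-3 - 1*(-118)) - 32212 = (-3 + 118) - 32212 = 115 - 32212 = -32097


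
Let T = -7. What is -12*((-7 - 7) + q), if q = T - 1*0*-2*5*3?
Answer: 252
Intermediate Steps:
q = -7 (q = -7 - 1*0*-2*5*3 = -7 - 0*(-10*3) = -7 - 0*(-30) = -7 - 1*0 = -7 + 0 = -7)
-12*((-7 - 7) + q) = -12*((-7 - 7) - 7) = -12*(-14 - 7) = -12*(-21) = 252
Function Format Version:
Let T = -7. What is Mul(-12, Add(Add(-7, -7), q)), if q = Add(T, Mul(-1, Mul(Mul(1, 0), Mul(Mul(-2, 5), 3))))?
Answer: 252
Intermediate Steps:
q = -7 (q = Add(-7, Mul(-1, Mul(Mul(1, 0), Mul(Mul(-2, 5), 3)))) = Add(-7, Mul(-1, Mul(0, Mul(-10, 3)))) = Add(-7, Mul(-1, Mul(0, -30))) = Add(-7, Mul(-1, 0)) = Add(-7, 0) = -7)
Mul(-12, Add(Add(-7, -7), q)) = Mul(-12, Add(Add(-7, -7), -7)) = Mul(-12, Add(-14, -7)) = Mul(-12, -21) = 252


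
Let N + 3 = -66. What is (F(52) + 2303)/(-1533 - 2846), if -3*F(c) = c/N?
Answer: -476773/906453 ≈ -0.52598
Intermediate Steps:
N = -69 (N = -3 - 66 = -69)
F(c) = c/207 (F(c) = -c/(3*(-69)) = -c*(-1)/(3*69) = -(-1)*c/207 = c/207)
(F(52) + 2303)/(-1533 - 2846) = ((1/207)*52 + 2303)/(-1533 - 2846) = (52/207 + 2303)/(-4379) = (476773/207)*(-1/4379) = -476773/906453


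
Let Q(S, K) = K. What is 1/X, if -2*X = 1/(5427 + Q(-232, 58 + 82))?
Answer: -11134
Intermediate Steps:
X = -1/11134 (X = -1/(2*(5427 + (58 + 82))) = -1/(2*(5427 + 140)) = -½/5567 = -½*1/5567 = -1/11134 ≈ -8.9815e-5)
1/X = 1/(-1/11134) = -11134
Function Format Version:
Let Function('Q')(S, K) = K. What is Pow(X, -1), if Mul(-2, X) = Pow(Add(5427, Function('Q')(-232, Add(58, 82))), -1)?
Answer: -11134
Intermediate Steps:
X = Rational(-1, 11134) (X = Mul(Rational(-1, 2), Pow(Add(5427, Add(58, 82)), -1)) = Mul(Rational(-1, 2), Pow(Add(5427, 140), -1)) = Mul(Rational(-1, 2), Pow(5567, -1)) = Mul(Rational(-1, 2), Rational(1, 5567)) = Rational(-1, 11134) ≈ -8.9815e-5)
Pow(X, -1) = Pow(Rational(-1, 11134), -1) = -11134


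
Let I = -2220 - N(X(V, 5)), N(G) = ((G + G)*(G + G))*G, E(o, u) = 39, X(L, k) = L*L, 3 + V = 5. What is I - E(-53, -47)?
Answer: -2515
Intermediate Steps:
V = 2 (V = -3 + 5 = 2)
X(L, k) = L²
N(G) = 4*G³ (N(G) = ((2*G)*(2*G))*G = (4*G²)*G = 4*G³)
I = -2476 (I = -2220 - 4*(2²)³ = -2220 - 4*4³ = -2220 - 4*64 = -2220 - 1*256 = -2220 - 256 = -2476)
I - E(-53, -47) = -2476 - 1*39 = -2476 - 39 = -2515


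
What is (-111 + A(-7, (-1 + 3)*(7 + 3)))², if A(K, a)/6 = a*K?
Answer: 904401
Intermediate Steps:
A(K, a) = 6*K*a (A(K, a) = 6*(a*K) = 6*(K*a) = 6*K*a)
(-111 + A(-7, (-1 + 3)*(7 + 3)))² = (-111 + 6*(-7)*((-1 + 3)*(7 + 3)))² = (-111 + 6*(-7)*(2*10))² = (-111 + 6*(-7)*20)² = (-111 - 840)² = (-951)² = 904401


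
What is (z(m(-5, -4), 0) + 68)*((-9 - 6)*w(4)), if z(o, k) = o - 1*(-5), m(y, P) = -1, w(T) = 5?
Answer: -5400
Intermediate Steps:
z(o, k) = 5 + o (z(o, k) = o + 5 = 5 + o)
(z(m(-5, -4), 0) + 68)*((-9 - 6)*w(4)) = ((5 - 1) + 68)*((-9 - 6)*5) = (4 + 68)*(-15*5) = 72*(-75) = -5400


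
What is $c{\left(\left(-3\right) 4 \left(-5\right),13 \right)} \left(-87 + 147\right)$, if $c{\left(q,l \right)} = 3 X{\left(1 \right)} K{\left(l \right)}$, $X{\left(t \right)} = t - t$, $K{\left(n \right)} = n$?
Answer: $0$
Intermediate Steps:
$X{\left(t \right)} = 0$
$c{\left(q,l \right)} = 0$ ($c{\left(q,l \right)} = 3 \cdot 0 l = 0 l = 0$)
$c{\left(\left(-3\right) 4 \left(-5\right),13 \right)} \left(-87 + 147\right) = 0 \left(-87 + 147\right) = 0 \cdot 60 = 0$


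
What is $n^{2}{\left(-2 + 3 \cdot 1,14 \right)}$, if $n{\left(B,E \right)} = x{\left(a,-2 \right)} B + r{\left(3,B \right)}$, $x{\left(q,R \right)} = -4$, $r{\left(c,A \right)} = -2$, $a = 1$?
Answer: $36$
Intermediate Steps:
$n{\left(B,E \right)} = -2 - 4 B$ ($n{\left(B,E \right)} = - 4 B - 2 = -2 - 4 B$)
$n^{2}{\left(-2 + 3 \cdot 1,14 \right)} = \left(-2 - 4 \left(-2 + 3 \cdot 1\right)\right)^{2} = \left(-2 - 4 \left(-2 + 3\right)\right)^{2} = \left(-2 - 4\right)^{2} = \left(-6\right)^{2} = 36$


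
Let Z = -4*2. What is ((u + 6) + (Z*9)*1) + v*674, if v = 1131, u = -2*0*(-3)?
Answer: 762228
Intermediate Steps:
Z = -8
u = 0 (u = 0*(-3) = 0)
((u + 6) + (Z*9)*1) + v*674 = ((0 + 6) - 8*9*1) + 1131*674 = (6 - 72*1) + 762294 = (6 - 72) + 762294 = -66 + 762294 = 762228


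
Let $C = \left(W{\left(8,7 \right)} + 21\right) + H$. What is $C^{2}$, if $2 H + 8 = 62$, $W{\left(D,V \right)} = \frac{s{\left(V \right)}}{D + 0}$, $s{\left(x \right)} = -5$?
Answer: $\frac{143641}{64} \approx 2244.4$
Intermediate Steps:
$W{\left(D,V \right)} = - \frac{5}{D}$ ($W{\left(D,V \right)} = - \frac{5}{D + 0} = - \frac{5}{D}$)
$H = 27$ ($H = -4 + \frac{1}{2} \cdot 62 = -4 + 31 = 27$)
$C = \frac{379}{8}$ ($C = \left(- \frac{5}{8} + 21\right) + 27 = \frac{163}{8} + 27 = \frac{379}{8} \approx 47.375$)
$C^{2} = \left(\frac{379}{8}\right)^{2} = \frac{143641}{64}$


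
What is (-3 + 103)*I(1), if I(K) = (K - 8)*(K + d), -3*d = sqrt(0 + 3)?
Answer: -700 + 700*sqrt(3)/3 ≈ -295.85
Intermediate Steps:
d = -sqrt(3)/3 (d = -sqrt(0 + 3)/3 = -sqrt(3)/3 ≈ -0.57735)
I(K) = (-8 + K)*(K - sqrt(3)/3) (I(K) = (K - 8)*(K - sqrt(3)/3) = (-8 + K)*(K - sqrt(3)/3))
(-3 + 103)*I(1) = (-3 + 103)*(1**2 - 8*1 + 8*sqrt(3)/3 - 1/3*1*sqrt(3)) = 100*(1 - 8 + 8*sqrt(3)/3 - sqrt(3)/3) = 100*(-7 + 7*sqrt(3)/3) = -700 + 700*sqrt(3)/3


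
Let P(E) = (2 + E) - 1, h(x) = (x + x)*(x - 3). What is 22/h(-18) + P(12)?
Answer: 4925/378 ≈ 13.029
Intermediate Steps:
h(x) = 2*x*(-3 + x) (h(x) = (2*x)*(-3 + x) = 2*x*(-3 + x))
P(E) = 1 + E
22/h(-18) + P(12) = 22/((2*(-18)*(-3 - 18))) + (1 + 12) = 22/((2*(-18)*(-21))) + 13 = 22/756 + 13 = 22*(1/756) + 13 = 11/378 + 13 = 4925/378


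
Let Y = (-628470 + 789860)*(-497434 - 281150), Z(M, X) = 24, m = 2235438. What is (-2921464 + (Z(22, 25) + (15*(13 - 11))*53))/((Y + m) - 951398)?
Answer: 291985/12565438772 ≈ 2.3237e-5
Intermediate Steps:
Y = -125655671760 (Y = 161390*(-778584) = -125655671760)
(-2921464 + (Z(22, 25) + (15*(13 - 11))*53))/((Y + m) - 951398) = (-2921464 + (24 + (15*(13 - 11))*53))/((-125655671760 + 2235438) - 951398) = (-2921464 + (24 + (15*2)*53))/(-125653436322 - 951398) = (-2921464 + (24 + 30*53))/(-125654387720) = (-2921464 + (24 + 1590))*(-1/125654387720) = (-2921464 + 1614)*(-1/125654387720) = -2919850*(-1/125654387720) = 291985/12565438772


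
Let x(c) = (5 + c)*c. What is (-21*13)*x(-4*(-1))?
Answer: -9828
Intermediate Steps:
x(c) = c*(5 + c)
(-21*13)*x(-4*(-1)) = (-21*13)*((-4*(-1))*(5 - 4*(-1))) = -1092*(5 + 4) = -1092*9 = -273*36 = -9828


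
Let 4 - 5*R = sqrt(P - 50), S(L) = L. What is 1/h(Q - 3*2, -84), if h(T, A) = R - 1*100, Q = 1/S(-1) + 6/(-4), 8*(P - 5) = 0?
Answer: -2480/246061 + 15*I*sqrt(5)/246061 ≈ -0.010079 + 0.00013631*I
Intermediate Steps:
P = 5 (P = 5 + (1/8)*0 = 5 + 0 = 5)
R = 4/5 - 3*I*sqrt(5)/5 (R = 4/5 - sqrt(5 - 50)/5 = 4/5 - 3*I*sqrt(5)/5 ≈ 0.8 - 1.3416*I)
Q = -5/2 (Q = 1/(-1) + 6/(-4) = 1*(-1) + 6*(-1/4) = -1 - 3/2 = -5/2 ≈ -2.5000)
h(T, A) = -496/5 - 3*I*sqrt(5)/5 (h(T, A) = (4/5 - 3*I*sqrt(5)/5) - 1*100 = (4/5 - 3*I*sqrt(5)/5) - 100 = -496/5 - 3*I*sqrt(5)/5)
1/h(Q - 3*2, -84) = 1/(-496/5 - 3*I*sqrt(5)/5)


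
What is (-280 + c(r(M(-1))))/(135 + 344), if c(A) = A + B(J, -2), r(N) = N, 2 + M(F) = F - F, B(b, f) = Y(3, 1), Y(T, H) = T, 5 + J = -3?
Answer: -279/479 ≈ -0.58246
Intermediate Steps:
J = -8 (J = -5 - 3 = -8)
B(b, f) = 3
M(F) = -2 (M(F) = -2 + (F - F) = -2 + 0 = -2)
c(A) = 3 + A (c(A) = A + 3 = 3 + A)
(-280 + c(r(M(-1))))/(135 + 344) = (-280 + (3 - 2))/(135 + 344) = (-280 + 1)/479 = -279*1/479 = -279/479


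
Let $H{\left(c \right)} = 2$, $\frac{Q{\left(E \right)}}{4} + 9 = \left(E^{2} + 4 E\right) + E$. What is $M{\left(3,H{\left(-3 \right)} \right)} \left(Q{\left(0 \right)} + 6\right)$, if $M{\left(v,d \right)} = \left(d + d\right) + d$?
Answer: $-180$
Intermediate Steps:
$Q{\left(E \right)} = -36 + 4 E^{2} + 20 E$ ($Q{\left(E \right)} = -36 + 4 \left(\left(E^{2} + 4 E\right) + E\right) = -36 + 4 \left(E^{2} + 5 E\right) = -36 + \left(4 E^{2} + 20 E\right) = -36 + 4 E^{2} + 20 E$)
$M{\left(v,d \right)} = 3 d$ ($M{\left(v,d \right)} = 2 d + d = 3 d$)
$M{\left(3,H{\left(-3 \right)} \right)} \left(Q{\left(0 \right)} + 6\right) = 3 \cdot 2 \left(\left(-36 + 4 \cdot 0^{2} + 20 \cdot 0\right) + 6\right) = 6 \left(\left(-36 + 4 \cdot 0 + 0\right) + 6\right) = 6 \left(\left(-36 + 0 + 0\right) + 6\right) = 6 \left(-36 + 6\right) = 6 \left(-30\right) = -180$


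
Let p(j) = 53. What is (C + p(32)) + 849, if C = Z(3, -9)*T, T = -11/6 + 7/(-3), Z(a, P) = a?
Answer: 1779/2 ≈ 889.50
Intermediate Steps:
T = -25/6 (T = -11*⅙ + 7*(-⅓) = -11/6 - 7/3 = -25/6 ≈ -4.1667)
C = -25/2 (C = 3*(-25/6) = -25/2 ≈ -12.500)
(C + p(32)) + 849 = (-25/2 + 53) + 849 = 81/2 + 849 = 1779/2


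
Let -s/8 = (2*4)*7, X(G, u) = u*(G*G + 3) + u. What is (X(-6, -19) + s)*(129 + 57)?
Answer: -224688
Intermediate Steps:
X(G, u) = u + u*(3 + G**2) (X(G, u) = u*(G**2 + 3) + u = u*(3 + G**2) + u = u + u*(3 + G**2))
s = -448 (s = -8*2*4*7 = -64*7 = -8*56 = -448)
(X(-6, -19) + s)*(129 + 57) = (-19*(4 + (-6)**2) - 448)*(129 + 57) = (-19*(4 + 36) - 448)*186 = (-19*40 - 448)*186 = (-760 - 448)*186 = -1208*186 = -224688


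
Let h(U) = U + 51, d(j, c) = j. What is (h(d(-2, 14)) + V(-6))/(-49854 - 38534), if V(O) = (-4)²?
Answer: -65/88388 ≈ -0.00073539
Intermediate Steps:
h(U) = 51 + U
V(O) = 16
(h(d(-2, 14)) + V(-6))/(-49854 - 38534) = ((51 - 2) + 16)/(-49854 - 38534) = (49 + 16)/(-88388) = 65*(-1/88388) = -65/88388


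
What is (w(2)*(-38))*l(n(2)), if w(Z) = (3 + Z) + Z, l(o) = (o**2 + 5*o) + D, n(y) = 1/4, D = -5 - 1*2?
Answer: 12103/8 ≈ 1512.9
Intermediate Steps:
D = -7 (D = -5 - 2 = -7)
n(y) = 1/4
l(o) = -7 + o**2 + 5*o (l(o) = (o**2 + 5*o) - 7 = -7 + o**2 + 5*o)
w(Z) = 3 + 2*Z
(w(2)*(-38))*l(n(2)) = ((3 + 2*2)*(-38))*(-7 + (1/4)**2 + 5*(1/4)) = ((3 + 4)*(-38))*(-7 + 1/16 + 5/4) = (7*(-38))*(-91/16) = -266*(-91/16) = 12103/8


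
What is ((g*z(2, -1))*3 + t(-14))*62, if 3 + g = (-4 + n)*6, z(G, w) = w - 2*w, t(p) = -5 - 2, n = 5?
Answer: 124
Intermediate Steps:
t(p) = -7
z(G, w) = -w
g = 3 (g = -3 + (-4 + 5)*6 = -3 + 1*6 = -3 + 6 = 3)
((g*z(2, -1))*3 + t(-14))*62 = ((3*(-1*(-1)))*3 - 7)*62 = ((3*1)*3 - 7)*62 = (3*3 - 7)*62 = (9 - 7)*62 = 2*62 = 124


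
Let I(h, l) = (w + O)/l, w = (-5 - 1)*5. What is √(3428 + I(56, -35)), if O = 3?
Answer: √4200245/35 ≈ 58.556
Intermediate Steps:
w = -30 (w = -6*5 = -30)
I(h, l) = -27/l (I(h, l) = (-30 + 3)/l = -27/l)
√(3428 + I(56, -35)) = √(3428 - 27/(-35)) = √(3428 - 27*(-1/35)) = √(3428 + 27/35) = √(120007/35) = √4200245/35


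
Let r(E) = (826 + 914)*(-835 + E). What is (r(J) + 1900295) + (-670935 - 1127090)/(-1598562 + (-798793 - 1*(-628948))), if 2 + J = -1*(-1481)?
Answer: 90544117390/29973 ≈ 3.0209e+6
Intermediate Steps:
J = 1479 (J = -2 - 1*(-1481) = -2 + 1481 = 1479)
r(E) = -1452900 + 1740*E (r(E) = 1740*(-835 + E) = -1452900 + 1740*E)
(r(J) + 1900295) + (-670935 - 1127090)/(-1598562 + (-798793 - 1*(-628948))) = ((-1452900 + 1740*1479) + 1900295) + (-670935 - 1127090)/(-1598562 + (-798793 - 1*(-628948))) = ((-1452900 + 2573460) + 1900295) - 1798025/(-1598562 + (-798793 + 628948)) = (1120560 + 1900295) - 1798025/(-1598562 - 169845) = 3020855 - 1798025/(-1768407) = 3020855 - 1798025*(-1/1768407) = 3020855 + 30475/29973 = 90544117390/29973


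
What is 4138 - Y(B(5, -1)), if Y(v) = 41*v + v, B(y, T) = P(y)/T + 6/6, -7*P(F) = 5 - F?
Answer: 4096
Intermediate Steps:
P(F) = -5/7 + F/7 (P(F) = -(5 - F)/7 = -5/7 + F/7)
B(y, T) = 1 + (-5/7 + y/7)/T (B(y, T) = (-5/7 + y/7)/T + 6/6 = (-5/7 + y/7)/T + 6*(⅙) = (-5/7 + y/7)/T + 1 = 1 + (-5/7 + y/7)/T)
Y(v) = 42*v
4138 - Y(B(5, -1)) = 4138 - 42*(⅐)*(-5 + 5 + 7*(-1))/(-1) = 4138 - 42*(⅐)*(-1)*(-5 + 5 - 7) = 4138 - 42*(⅐)*(-1)*(-7) = 4138 - 42 = 4096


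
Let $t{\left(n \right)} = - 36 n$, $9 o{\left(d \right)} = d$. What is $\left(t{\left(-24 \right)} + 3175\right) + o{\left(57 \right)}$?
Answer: $\frac{12136}{3} \approx 4045.3$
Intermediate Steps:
$o{\left(d \right)} = \frac{d}{9}$
$\left(t{\left(-24 \right)} + 3175\right) + o{\left(57 \right)} = \left(\left(-36\right) \left(-24\right) + 3175\right) + \frac{1}{9} \cdot 57 = \left(864 + 3175\right) + \frac{19}{3} = 4039 + \frac{19}{3} = \frac{12136}{3}$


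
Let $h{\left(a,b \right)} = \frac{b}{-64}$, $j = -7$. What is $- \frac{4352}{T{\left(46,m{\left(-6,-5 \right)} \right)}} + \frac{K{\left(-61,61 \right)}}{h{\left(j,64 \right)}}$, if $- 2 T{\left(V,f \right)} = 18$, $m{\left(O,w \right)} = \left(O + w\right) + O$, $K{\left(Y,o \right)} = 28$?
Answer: $\frac{4100}{9} \approx 455.56$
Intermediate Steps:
$m{\left(O,w \right)} = w + 2 O$
$T{\left(V,f \right)} = -9$ ($T{\left(V,f \right)} = \left(- \frac{1}{2}\right) 18 = -9$)
$h{\left(a,b \right)} = - \frac{b}{64}$ ($h{\left(a,b \right)} = b \left(- \frac{1}{64}\right) = - \frac{b}{64}$)
$- \frac{4352}{T{\left(46,m{\left(-6,-5 \right)} \right)}} + \frac{K{\left(-61,61 \right)}}{h{\left(j,64 \right)}} = - \frac{4352}{-9} + \frac{28}{\left(- \frac{1}{64}\right) 64} = \left(-4352\right) \left(- \frac{1}{9}\right) + \frac{28}{-1} = \frac{4352}{9} + 28 \left(-1\right) = \frac{4352}{9} - 28 = \frac{4100}{9}$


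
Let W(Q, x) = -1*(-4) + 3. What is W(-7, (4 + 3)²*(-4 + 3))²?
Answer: 49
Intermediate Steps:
W(Q, x) = 7 (W(Q, x) = 4 + 3 = 7)
W(-7, (4 + 3)²*(-4 + 3))² = 7² = 49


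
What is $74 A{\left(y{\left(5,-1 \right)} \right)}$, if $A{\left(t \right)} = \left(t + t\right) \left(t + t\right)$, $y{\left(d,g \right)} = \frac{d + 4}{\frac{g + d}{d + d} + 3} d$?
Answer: $\frac{14985000}{289} \approx 51851.0$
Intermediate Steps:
$y{\left(d,g \right)} = \frac{d \left(4 + d\right)}{3 + \frac{d + g}{2 d}}$ ($y{\left(d,g \right)} = \frac{4 + d}{\frac{d + g}{2 d} + 3} d = \frac{4 + d}{3 + \frac{d + g}{2 d}} d = \frac{d \left(4 + d\right)}{3 + \frac{d + g}{2 d}}$)
$A{\left(t \right)} = 4 t^{2}$ ($A{\left(t \right)} = 2 t 2 t = 4 t^{2}$)
$74 A{\left(y{\left(5,-1 \right)} \right)} = 74 \cdot 4 \left(\frac{2 \cdot 5^{2} \left(4 + 5\right)}{-1 + 7 \cdot 5}\right)^{2} = 74 \cdot 4 \left(2 \cdot 25 \frac{1}{-1 + 35} \cdot 9\right)^{2} = 74 \cdot 4 \left(2 \cdot 25 \cdot \frac{1}{34} \cdot 9\right)^{2} = 74 \cdot 4 \left(\frac{225}{17}\right)^{2} = 74 \cdot 4 \cdot \frac{50625}{289} = 74 \cdot \frac{202500}{289} = \frac{14985000}{289}$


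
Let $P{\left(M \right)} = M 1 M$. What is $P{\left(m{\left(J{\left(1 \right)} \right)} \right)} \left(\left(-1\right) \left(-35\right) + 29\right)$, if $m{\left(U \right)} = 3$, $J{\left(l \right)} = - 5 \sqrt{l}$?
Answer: $576$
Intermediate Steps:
$P{\left(M \right)} = M^{2}$ ($P{\left(M \right)} = M M = M^{2}$)
$P{\left(m{\left(J{\left(1 \right)} \right)} \right)} \left(\left(-1\right) \left(-35\right) + 29\right) = 3^{2} \left(\left(-1\right) \left(-35\right) + 29\right) = 9 \left(35 + 29\right) = 9 \cdot 64 = 576$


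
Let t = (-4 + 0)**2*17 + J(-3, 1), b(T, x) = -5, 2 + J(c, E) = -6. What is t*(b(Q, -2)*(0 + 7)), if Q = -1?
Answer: -9240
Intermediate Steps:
J(c, E) = -8 (J(c, E) = -2 - 6 = -8)
t = 264 (t = (-4 + 0)**2*17 - 8 = (-4)**2*17 - 8 = 16*17 - 8 = 272 - 8 = 264)
t*(b(Q, -2)*(0 + 7)) = 264*(-5*(0 + 7)) = 264*(-5*7) = 264*(-35) = -9240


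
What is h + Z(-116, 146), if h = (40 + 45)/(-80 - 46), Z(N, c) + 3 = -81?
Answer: -10669/126 ≈ -84.675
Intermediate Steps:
Z(N, c) = -84 (Z(N, c) = -3 - 81 = -84)
h = -85/126 (h = 85/(-126) = -1/126*85 = -85/126 ≈ -0.67460)
h + Z(-116, 146) = -85/126 - 84 = -10669/126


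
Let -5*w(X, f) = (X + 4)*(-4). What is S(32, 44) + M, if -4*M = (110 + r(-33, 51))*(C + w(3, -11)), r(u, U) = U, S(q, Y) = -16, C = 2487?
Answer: -2006863/20 ≈ -1.0034e+5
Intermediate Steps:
w(X, f) = 16/5 + 4*X/5 (w(X, f) = -(X + 4)*(-4)/5 = -(4 + X)*(-4)/5 = -(-16 - 4*X)/5 = 16/5 + 4*X/5)
M = -2006543/20 (M = -(110 + 51)*(2487 + (16/5 + (4/5)*3))/4 = -161*(2487 + (16/5 + 12/5))/4 = -161*(2487 + 28/5)/4 = -161*12463/(4*5) = -1/4*2006543/5 = -2006543/20 ≈ -1.0033e+5)
S(32, 44) + M = -16 - 2006543/20 = -2006863/20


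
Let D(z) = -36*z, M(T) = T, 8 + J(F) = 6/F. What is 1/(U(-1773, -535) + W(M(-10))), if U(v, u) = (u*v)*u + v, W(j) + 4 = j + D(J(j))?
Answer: -5/2537392012 ≈ -1.9705e-9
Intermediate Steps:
J(F) = -8 + 6/F
W(j) = 284 + j - 216/j (W(j) = -4 + (j - 36*(-8 + 6/j)) = -4 + (j + (288 - 216/j)) = -4 + (288 + j - 216/j) = 284 + j - 216/j)
U(v, u) = v + v*u² (U(v, u) = v*u² + v = v + v*u²)
1/(U(-1773, -535) + W(M(-10))) = 1/(-1773*(1 + (-535)²) + (284 - 10 - 216/(-10))) = 1/(-1773*(1 + 286225) + (284 - 10 - 216*(-⅒))) = 1/(-1773*286226 + (284 - 10 + 108/5)) = 1/(-507478698 + 1478/5) = 1/(-2537392012/5) = -5/2537392012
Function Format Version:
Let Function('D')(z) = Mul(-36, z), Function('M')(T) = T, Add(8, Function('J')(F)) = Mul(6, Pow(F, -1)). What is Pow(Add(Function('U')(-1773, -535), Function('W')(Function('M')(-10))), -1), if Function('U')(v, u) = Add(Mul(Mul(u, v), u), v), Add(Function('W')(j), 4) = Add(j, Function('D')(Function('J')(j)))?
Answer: Rational(-5, 2537392012) ≈ -1.9705e-9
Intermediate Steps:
Function('J')(F) = Add(-8, Mul(6, Pow(F, -1)))
Function('W')(j) = Add(284, j, Mul(-216, Pow(j, -1))) (Function('W')(j) = Add(-4, Add(j, Mul(-36, Add(-8, Mul(6, Pow(j, -1)))))) = Add(-4, Add(j, Add(288, Mul(-216, Pow(j, -1))))) = Add(-4, Add(288, j, Mul(-216, Pow(j, -1)))) = Add(284, j, Mul(-216, Pow(j, -1))))
Function('U')(v, u) = Add(v, Mul(v, Pow(u, 2))) (Function('U')(v, u) = Add(Mul(v, Pow(u, 2)), v) = Add(v, Mul(v, Pow(u, 2))))
Pow(Add(Function('U')(-1773, -535), Function('W')(Function('M')(-10))), -1) = Pow(Add(Mul(-1773, Add(1, Pow(-535, 2))), Add(284, -10, Mul(-216, Pow(-10, -1)))), -1) = Pow(Add(Mul(-1773, Add(1, 286225)), Add(284, -10, Mul(-216, Rational(-1, 10)))), -1) = Pow(Add(Mul(-1773, 286226), Add(284, -10, Rational(108, 5))), -1) = Pow(Add(-507478698, Rational(1478, 5)), -1) = Pow(Rational(-2537392012, 5), -1) = Rational(-5, 2537392012)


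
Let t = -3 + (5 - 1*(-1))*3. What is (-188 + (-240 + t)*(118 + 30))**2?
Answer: 1121446144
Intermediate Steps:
t = 15 (t = -3 + (5 + 1)*3 = -3 + 6*3 = -3 + 18 = 15)
(-188 + (-240 + t)*(118 + 30))**2 = (-188 + (-240 + 15)*(118 + 30))**2 = (-188 - 225*148)**2 = (-188 - 33300)**2 = (-33488)**2 = 1121446144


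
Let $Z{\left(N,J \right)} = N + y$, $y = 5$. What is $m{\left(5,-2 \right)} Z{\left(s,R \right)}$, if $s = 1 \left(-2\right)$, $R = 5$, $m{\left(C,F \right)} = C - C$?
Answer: $0$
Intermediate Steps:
$m{\left(C,F \right)} = 0$
$s = -2$
$Z{\left(N,J \right)} = 5 + N$ ($Z{\left(N,J \right)} = N + 5 = 5 + N$)
$m{\left(5,-2 \right)} Z{\left(s,R \right)} = 0 \left(5 - 2\right) = 0 \cdot 3 = 0$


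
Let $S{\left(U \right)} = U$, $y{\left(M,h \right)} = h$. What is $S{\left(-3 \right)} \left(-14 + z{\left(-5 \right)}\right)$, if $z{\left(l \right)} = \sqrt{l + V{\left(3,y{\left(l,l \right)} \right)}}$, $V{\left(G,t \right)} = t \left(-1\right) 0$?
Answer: $42 - 3 i \sqrt{5} \approx 42.0 - 6.7082 i$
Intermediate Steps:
$V{\left(G,t \right)} = 0$ ($V{\left(G,t \right)} = - t 0 = 0$)
$z{\left(l \right)} = \sqrt{l}$ ($z{\left(l \right)} = \sqrt{l + 0} = \sqrt{l}$)
$S{\left(-3 \right)} \left(-14 + z{\left(-5 \right)}\right) = - 3 \left(-14 + \sqrt{-5}\right) = - 3 \left(-14 + i \sqrt{5}\right) = 42 - 3 i \sqrt{5}$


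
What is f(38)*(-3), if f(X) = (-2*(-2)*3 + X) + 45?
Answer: -285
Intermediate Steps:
f(X) = 57 + X (f(X) = (4*3 + X) + 45 = (12 + X) + 45 = 57 + X)
f(38)*(-3) = (57 + 38)*(-3) = 95*(-3) = -285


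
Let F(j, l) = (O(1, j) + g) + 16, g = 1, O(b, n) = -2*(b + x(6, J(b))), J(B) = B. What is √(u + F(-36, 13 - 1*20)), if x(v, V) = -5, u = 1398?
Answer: √1423 ≈ 37.723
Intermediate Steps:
O(b, n) = 10 - 2*b (O(b, n) = -2*(b - 5) = -2*(-5 + b) = 10 - 2*b)
F(j, l) = 25 (F(j, l) = ((10 - 2*1) + 1) + 16 = ((10 - 2) + 1) + 16 = (8 + 1) + 16 = 9 + 16 = 25)
√(u + F(-36, 13 - 1*20)) = √(1398 + 25) = √1423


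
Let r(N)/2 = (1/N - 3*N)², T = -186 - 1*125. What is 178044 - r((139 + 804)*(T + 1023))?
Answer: -1828981216831405071142657/225399722528 ≈ -8.1144e+12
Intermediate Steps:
T = -311 (T = -186 - 125 = -311)
r(N) = 2*(1/N - 3*N)²
178044 - r((139 + 804)*(T + 1023)) = 178044 - 2*(-1 + 3*((139 + 804)*(-311 + 1023))²)²/((139 + 804)*(-311 + 1023))² = 178044 - 2*(-1 + 3*(943*712)²)²/(943*712)² = 178044 - 2*(-1 + 3*671416²)²/671416² = 178044 - 2*(-1 + 3*450799445056)²/450799445056 = 178044 - 2*(-1 + 1352398335168)²/450799445056 = 178044 - 2*1352398335167²/450799445056 = 178044 - 2*1828981256962473268917889/450799445056 = 178044 - 1*1828981256962473268917889/225399722528 = 178044 - 1828981256962473268917889/225399722528 = -1828981216831405071142657/225399722528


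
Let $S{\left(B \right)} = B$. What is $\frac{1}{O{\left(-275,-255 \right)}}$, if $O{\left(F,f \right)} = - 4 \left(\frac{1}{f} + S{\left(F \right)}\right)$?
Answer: $\frac{255}{280504} \approx 0.00090908$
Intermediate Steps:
$O{\left(F,f \right)} = - 4 F - \frac{4}{f}$ ($O{\left(F,f \right)} = - 4 \left(\frac{1}{f} + F\right) = - 4 \left(F + \frac{1}{f}\right) = - 4 F - \frac{4}{f}$)
$\frac{1}{O{\left(-275,-255 \right)}} = \frac{1}{\left(-4\right) \left(-275\right) - \frac{4}{-255}} = \frac{1}{1100 - - \frac{4}{255}} = \frac{1}{1100 + \frac{4}{255}} = \frac{1}{\frac{280504}{255}} = \frac{255}{280504}$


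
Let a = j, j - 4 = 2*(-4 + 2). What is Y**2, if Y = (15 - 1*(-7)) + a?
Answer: 484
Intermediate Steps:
j = 0 (j = 4 + 2*(-4 + 2) = 4 + 2*(-2) = 4 - 4 = 0)
a = 0
Y = 22 (Y = (15 - 1*(-7)) + 0 = (15 + 7) + 0 = 22 + 0 = 22)
Y**2 = 22**2 = 484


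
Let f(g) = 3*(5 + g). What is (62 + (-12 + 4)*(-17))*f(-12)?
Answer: -4158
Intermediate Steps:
f(g) = 15 + 3*g
(62 + (-12 + 4)*(-17))*f(-12) = (62 + (-12 + 4)*(-17))*(15 + 3*(-12)) = (62 - 8*(-17))*(15 - 36) = (62 + 136)*(-21) = 198*(-21) = -4158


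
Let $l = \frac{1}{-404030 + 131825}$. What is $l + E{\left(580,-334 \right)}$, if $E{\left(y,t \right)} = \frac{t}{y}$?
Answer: $- \frac{1818341}{3157578} \approx -0.57587$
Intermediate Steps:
$l = - \frac{1}{272205}$ ($l = \frac{1}{-272205} = - \frac{1}{272205} \approx -3.6737 \cdot 10^{-6}$)
$l + E{\left(580,-334 \right)} = - \frac{1}{272205} - \frac{334}{580} = - \frac{1}{272205} - \frac{167}{290} = - \frac{1818341}{3157578}$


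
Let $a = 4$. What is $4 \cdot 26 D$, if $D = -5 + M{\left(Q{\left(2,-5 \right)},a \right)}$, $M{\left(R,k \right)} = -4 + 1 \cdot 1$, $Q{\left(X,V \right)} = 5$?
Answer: $-832$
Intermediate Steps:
$M{\left(R,k \right)} = -3$ ($M{\left(R,k \right)} = -4 + 1 = -3$)
$D = -8$ ($D = -5 - 3 = -8$)
$4 \cdot 26 D = 4 \cdot 26 \left(-8\right) = 104 \left(-8\right) = -832$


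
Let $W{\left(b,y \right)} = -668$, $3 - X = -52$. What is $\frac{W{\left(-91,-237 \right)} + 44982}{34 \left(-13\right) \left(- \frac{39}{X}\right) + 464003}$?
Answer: $\frac{2437270}{25537403} \approx 0.095439$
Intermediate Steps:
$X = 55$ ($X = 3 - -52 = 3 + 52 = 55$)
$\frac{W{\left(-91,-237 \right)} + 44982}{34 \left(-13\right) \left(- \frac{39}{X}\right) + 464003} = \frac{-668 + 44982}{34 \left(-13\right) \left(- \frac{39}{55}\right) + 464003} = \frac{44314}{- 442 \left(\left(-39\right) \frac{1}{55}\right) + 464003} = \frac{44314}{\left(-442\right) \left(- \frac{39}{55}\right) + 464003} = \frac{44314}{\frac{17238}{55} + 464003} = \frac{44314}{\frac{25537403}{55}} = 44314 \cdot \frac{55}{25537403} = \frac{2437270}{25537403}$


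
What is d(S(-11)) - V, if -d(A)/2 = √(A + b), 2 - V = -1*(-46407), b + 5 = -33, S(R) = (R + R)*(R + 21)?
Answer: 46405 - 2*I*√258 ≈ 46405.0 - 32.125*I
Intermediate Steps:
S(R) = 2*R*(21 + R) (S(R) = (2*R)*(21 + R) = 2*R*(21 + R))
b = -38 (b = -5 - 33 = -38)
V = -46405 (V = 2 - (-1)*(-46407) = 2 - 1*46407 = 2 - 46407 = -46405)
d(A) = -2*√(-38 + A) (d(A) = -2*√(A - 38) = -2*√(-38 + A))
d(S(-11)) - V = -2*√(-38 + 2*(-11)*(21 - 11)) - 1*(-46405) = -2*√(-38 + 2*(-11)*10) + 46405 = -2*√(-38 - 220) + 46405 = -2*I*√258 + 46405 = 46405 - 2*I*√258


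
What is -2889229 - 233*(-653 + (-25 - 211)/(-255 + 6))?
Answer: -681587908/249 ≈ -2.7373e+6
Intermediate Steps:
-2889229 - 233*(-653 + (-25 - 211)/(-255 + 6)) = -2889229 - 233*(-653 - 236/(-249)) = -2889229 - 233*(-653 - 236*(-1/249)) = -2889229 - 233*(-653 + 236/249) = -2889229 - 233*(-162361)/249 = -2889229 - 1*(-37830113/249) = -2889229 + 37830113/249 = -681587908/249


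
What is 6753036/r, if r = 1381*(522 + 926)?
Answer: 1688259/499922 ≈ 3.3770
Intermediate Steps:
r = 1999688 (r = 1381*1448 = 1999688)
6753036/r = 6753036/1999688 = 6753036*(1/1999688) = 1688259/499922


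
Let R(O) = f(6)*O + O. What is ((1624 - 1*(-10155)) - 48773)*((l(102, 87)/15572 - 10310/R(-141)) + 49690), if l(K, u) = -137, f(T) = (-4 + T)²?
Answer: -2018652301385419/1097826 ≈ -1.8388e+9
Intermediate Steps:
R(O) = 5*O (R(O) = (-4 + 6)²*O + O = 2²*O + O = 4*O + O = 5*O)
((1624 - 1*(-10155)) - 48773)*((l(102, 87)/15572 - 10310/R(-141)) + 49690) = ((1624 - 1*(-10155)) - 48773)*((-137/15572 - 10310/(5*(-141))) + 49690) = ((1624 + 10155) - 48773)*((-137*1/15572 - 10310/(-705)) + 49690) = (11779 - 48773)*((-137/15572 - 10310*(-1/705)) + 49690) = -36994*((-137/15572 + 2062/141) + 49690) = -36994*(32090147/2195652 + 49690) = -36994*109134038027/2195652 = -2018652301385419/1097826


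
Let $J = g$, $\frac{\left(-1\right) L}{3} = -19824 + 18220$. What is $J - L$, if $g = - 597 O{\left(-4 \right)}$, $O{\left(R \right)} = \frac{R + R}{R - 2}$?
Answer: $-5608$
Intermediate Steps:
$O{\left(R \right)} = \frac{2 R}{-2 + R}$
$g = -796$ ($g = - 597 \cdot 2 \left(-4\right) \frac{1}{-2 - 4} = - 597 \cdot 2 \left(-4\right) \frac{1}{-6} = - 597 \cdot 2 \left(-4\right) \left(- \frac{1}{6}\right) = \left(-597\right) \frac{4}{3} = -796$)
$L = 4812$ ($L = - 3 \left(-19824 + 18220\right) = \left(-3\right) \left(-1604\right) = 4812$)
$J = -796$
$J - L = -796 - 4812 = -5608$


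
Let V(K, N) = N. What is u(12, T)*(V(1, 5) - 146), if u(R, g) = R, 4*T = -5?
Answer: -1692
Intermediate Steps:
T = -5/4 (T = (¼)*(-5) = -5/4 ≈ -1.2500)
u(12, T)*(V(1, 5) - 146) = 12*(5 - 146) = 12*(-141) = -1692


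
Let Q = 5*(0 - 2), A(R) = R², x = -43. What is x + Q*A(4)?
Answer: -203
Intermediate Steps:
Q = -10 (Q = 5*(-2) = -10)
x + Q*A(4) = -43 - 10*4² = -43 - 10*16 = -43 - 160 = -203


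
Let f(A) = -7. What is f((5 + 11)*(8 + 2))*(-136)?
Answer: 952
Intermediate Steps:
f((5 + 11)*(8 + 2))*(-136) = -7*(-136) = 952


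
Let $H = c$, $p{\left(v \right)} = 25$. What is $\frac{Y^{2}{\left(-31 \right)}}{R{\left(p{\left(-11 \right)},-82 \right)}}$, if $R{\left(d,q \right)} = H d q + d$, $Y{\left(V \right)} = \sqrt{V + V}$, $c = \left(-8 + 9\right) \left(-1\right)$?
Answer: $- \frac{62}{2075} \approx -0.02988$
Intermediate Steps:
$c = -1$ ($c = 1 \left(-1\right) = -1$)
$H = -1$
$Y{\left(V \right)} = \sqrt{2} \sqrt{V}$ ($Y{\left(V \right)} = \sqrt{2 V} = \sqrt{2} \sqrt{V}$)
$R{\left(d,q \right)} = d - d q$ ($R{\left(d,q \right)} = - d q + d = d - d q$)
$\frac{Y^{2}{\left(-31 \right)}}{R{\left(p{\left(-11 \right)},-82 \right)}} = \frac{\left(\sqrt{2} \sqrt{-31}\right)^{2}}{25 \left(1 - -82\right)} = \frac{\left(\sqrt{2} i \sqrt{31}\right)^{2}}{25 \left(1 + 82\right)} = \frac{\left(i \sqrt{62}\right)^{2}}{25 \cdot 83} = - \frac{62}{2075}$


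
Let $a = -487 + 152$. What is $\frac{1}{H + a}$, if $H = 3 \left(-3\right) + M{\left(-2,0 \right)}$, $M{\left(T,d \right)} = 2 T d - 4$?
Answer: $- \frac{1}{348} \approx -0.0028736$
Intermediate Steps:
$M{\left(T,d \right)} = -4 + 2 T d$ ($M{\left(T,d \right)} = 2 T d - 4 = -4 + 2 T d$)
$H = -13$ ($H = 3 \left(-3\right) - \left(4 + 4 \cdot 0\right) = -9 + \left(-4 + 0\right) = -9 - 4 = -13$)
$a = -335$
$\frac{1}{H + a} = \frac{1}{-13 - 335} = \frac{1}{-348} = - \frac{1}{348}$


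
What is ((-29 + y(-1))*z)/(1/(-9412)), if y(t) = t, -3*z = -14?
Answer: 1317680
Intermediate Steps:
z = 14/3 (z = -⅓*(-14) = 14/3 ≈ 4.6667)
((-29 + y(-1))*z)/(1/(-9412)) = ((-29 - 1)*(14/3))/(1/(-9412)) = (-30*14/3)/(-1/9412) = -140*(-9412) = 1317680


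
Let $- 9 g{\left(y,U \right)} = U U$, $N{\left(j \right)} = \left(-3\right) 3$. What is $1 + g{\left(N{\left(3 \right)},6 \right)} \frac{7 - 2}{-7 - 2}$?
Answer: $\frac{29}{9} \approx 3.2222$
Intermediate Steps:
$N{\left(j \right)} = -9$
$g{\left(y,U \right)} = - \frac{U^{2}}{9}$ ($g{\left(y,U \right)} = - \frac{U U}{9} = - \frac{U^{2}}{9}$)
$1 + g{\left(N{\left(3 \right)},6 \right)} \frac{7 - 2}{-7 - 2} = 1 + - \frac{6^{2}}{9} \frac{7 - 2}{-7 - 2} = 1 + \left(- \frac{1}{9}\right) 36 \frac{5}{-9} = 1 - 4 \cdot 5 \left(- \frac{1}{9}\right) = 1 - - \frac{20}{9} = 1 + \frac{20}{9} = \frac{29}{9}$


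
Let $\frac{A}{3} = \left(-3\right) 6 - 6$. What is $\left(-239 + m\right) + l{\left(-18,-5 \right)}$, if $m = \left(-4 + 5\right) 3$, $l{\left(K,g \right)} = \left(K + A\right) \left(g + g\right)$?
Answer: $664$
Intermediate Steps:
$A = -72$ ($A = 3 \left(\left(-3\right) 6 - 6\right) = 3 \left(-18 - 6\right) = 3 \left(-24\right) = -72$)
$l{\left(K,g \right)} = 2 g \left(-72 + K\right)$ ($l{\left(K,g \right)} = \left(K - 72\right) \left(g + g\right) = \left(-72 + K\right) 2 g = 2 g \left(-72 + K\right)$)
$m = 3$ ($m = 1 \cdot 3 = 3$)
$\left(-239 + m\right) + l{\left(-18,-5 \right)} = \left(-239 + 3\right) + 2 \left(-5\right) \left(-72 - 18\right) = -236 + 2 \left(-5\right) \left(-90\right) = -236 + 900 = 664$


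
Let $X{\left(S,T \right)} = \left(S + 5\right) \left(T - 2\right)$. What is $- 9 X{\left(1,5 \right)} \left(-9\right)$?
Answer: $1458$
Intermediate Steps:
$X{\left(S,T \right)} = \left(-2 + T\right) \left(5 + S\right)$ ($X{\left(S,T \right)} = \left(5 + S\right) \left(-2 + T\right) = \left(-2 + T\right) \left(5 + S\right)$)
$- 9 X{\left(1,5 \right)} \left(-9\right) = - 9 \left(-10 - 2 + 5 \cdot 5 + 1 \cdot 5\right) \left(-9\right) = - 9 \left(-10 - 2 + 25 + 5\right) \left(-9\right) = \left(-9\right) 18 \left(-9\right) = \left(-162\right) \left(-9\right) = 1458$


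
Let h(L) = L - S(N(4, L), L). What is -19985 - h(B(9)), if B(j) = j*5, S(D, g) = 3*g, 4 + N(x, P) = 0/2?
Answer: -19895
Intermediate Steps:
N(x, P) = -4 (N(x, P) = -4 + 0/2 = -4 + 0*(1/2) = -4 + 0 = -4)
B(j) = 5*j
h(L) = -2*L (h(L) = L - 3*L = -2*L)
-19985 - h(B(9)) = -19985 - (-2)*5*9 = -19985 - (-2)*45 = -19985 - 1*(-90) = -19985 + 90 = -19895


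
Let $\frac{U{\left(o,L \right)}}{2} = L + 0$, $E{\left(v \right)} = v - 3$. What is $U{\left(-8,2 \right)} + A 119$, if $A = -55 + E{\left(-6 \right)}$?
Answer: $-7612$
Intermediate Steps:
$E{\left(v \right)} = -3 + v$ ($E{\left(v \right)} = v - 3 = -3 + v$)
$U{\left(o,L \right)} = 2 L$ ($U{\left(o,L \right)} = 2 \left(L + 0\right) = 2 L$)
$A = -64$ ($A = -55 - 9 = -64$)
$U{\left(-8,2 \right)} + A 119 = 2 \cdot 2 - 7616 = 4 - 7616 = -7612$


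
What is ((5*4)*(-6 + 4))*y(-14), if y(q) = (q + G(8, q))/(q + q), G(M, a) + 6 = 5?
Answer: -150/7 ≈ -21.429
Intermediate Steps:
G(M, a) = -1 (G(M, a) = -6 + 5 = -1)
y(q) = (-1 + q)/(2*q) (y(q) = (q - 1)/(q + q) = (-1 + q)/((2*q)) = (-1 + q)*(1/(2*q)) = (-1 + q)/(2*q))
((5*4)*(-6 + 4))*y(-14) = ((5*4)*(-6 + 4))*((½)*(-1 - 14)/(-14)) = (20*(-2))*((½)*(-1/14)*(-15)) = -40*15/28 = -150/7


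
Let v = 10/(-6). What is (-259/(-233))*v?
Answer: -1295/699 ≈ -1.8526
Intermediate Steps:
v = -5/3 (v = 10*(-1/6) = -5/3 ≈ -1.6667)
(-259/(-233))*v = -259/(-233)*(-5/3) = -259*(-1/233)*(-5/3) = (259/233)*(-5/3) = -1295/699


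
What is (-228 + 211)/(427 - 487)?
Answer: 17/60 ≈ 0.28333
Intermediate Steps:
(-228 + 211)/(427 - 487) = -17/(-60) = -17*(-1/60) = 17/60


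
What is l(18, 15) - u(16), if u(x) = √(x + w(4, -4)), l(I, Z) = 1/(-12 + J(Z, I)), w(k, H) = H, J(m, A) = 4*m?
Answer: 1/48 - 2*√3 ≈ -3.4433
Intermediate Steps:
l(I, Z) = 1/(-12 + 4*Z)
u(x) = √(-4 + x) (u(x) = √(x - 4) = √(-4 + x))
l(18, 15) - u(16) = 1/(4*(-3 + 15)) - √(-4 + 16) = (¼)/12 - √12 = (¼)*(1/12) - 2*√3 = 1/48 - 2*√3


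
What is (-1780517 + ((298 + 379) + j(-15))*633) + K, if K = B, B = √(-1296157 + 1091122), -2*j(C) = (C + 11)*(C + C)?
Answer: -1389956 + I*√205035 ≈ -1.39e+6 + 452.81*I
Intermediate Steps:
j(C) = -C*(11 + C) (j(C) = -(C + 11)*(C + C)/2 = -(11 + C)*2*C/2 = -C*(11 + C))
B = I*√205035 (B = √(-205035) = I*√205035 ≈ 452.81*I)
K = I*√205035 ≈ 452.81*I
(-1780517 + ((298 + 379) + j(-15))*633) + K = (-1780517 + ((298 + 379) - 1*(-15)*(11 - 15))*633) + I*√205035 = (-1780517 + (677 - 1*(-15)*(-4))*633) + I*√205035 = (-1780517 + (677 - 60)*633) + I*√205035 = (-1780517 + 617*633) + I*√205035 = (-1780517 + 390561) + I*√205035 = -1389956 + I*√205035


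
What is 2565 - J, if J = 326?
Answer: 2239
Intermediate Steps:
2565 - J = 2565 - 1*326 = 2565 - 326 = 2239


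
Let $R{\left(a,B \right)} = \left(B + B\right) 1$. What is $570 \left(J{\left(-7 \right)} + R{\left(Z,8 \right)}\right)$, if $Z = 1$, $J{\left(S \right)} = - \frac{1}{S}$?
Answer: $\frac{64410}{7} \approx 9201.4$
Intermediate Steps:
$R{\left(a,B \right)} = 2 B$ ($R{\left(a,B \right)} = 2 B 1 = 2 B$)
$570 \left(J{\left(-7 \right)} + R{\left(Z,8 \right)}\right) = 570 \left(- \frac{1}{-7} + 2 \cdot 8\right) = 570 \left(\left(-1\right) \left(- \frac{1}{7}\right) + 16\right) = 570 \left(\frac{1}{7} + 16\right) = 570 \cdot \frac{113}{7} = \frac{64410}{7}$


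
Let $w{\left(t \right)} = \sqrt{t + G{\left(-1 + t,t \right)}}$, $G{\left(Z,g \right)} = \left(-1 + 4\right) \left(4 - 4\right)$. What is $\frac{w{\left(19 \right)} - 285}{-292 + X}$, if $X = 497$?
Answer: $- \frac{57}{41} + \frac{\sqrt{19}}{205} \approx -1.369$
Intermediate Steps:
$G{\left(Z,g \right)} = 0$ ($G{\left(Z,g \right)} = 3 \cdot 0 = 0$)
$w{\left(t \right)} = \sqrt{t}$ ($w{\left(t \right)} = \sqrt{t + 0} = \sqrt{t}$)
$\frac{w{\left(19 \right)} - 285}{-292 + X} = \frac{\sqrt{19} - 285}{-292 + 497} = \frac{-285 + \sqrt{19}}{205} = \left(-285 + \sqrt{19}\right) \frac{1}{205} = - \frac{57}{41} + \frac{\sqrt{19}}{205}$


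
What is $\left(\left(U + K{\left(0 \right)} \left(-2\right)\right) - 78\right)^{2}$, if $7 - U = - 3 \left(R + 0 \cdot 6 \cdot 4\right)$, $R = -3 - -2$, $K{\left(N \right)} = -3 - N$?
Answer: $4624$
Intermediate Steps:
$R = -1$ ($R = -3 + 2 = -1$)
$U = 4$ ($U = 7 - - 3 \left(-1 + 0 \cdot 6 \cdot 4\right) = 7 - - 3 \left(-1 + 0 \cdot 4\right) = 7 - - 3 \left(-1 + 0\right) = 7 - \left(-3\right) \left(-1\right) = 7 - 3 = 4$)
$\left(\left(U + K{\left(0 \right)} \left(-2\right)\right) - 78\right)^{2} = \left(\left(4 + \left(-3 - 0\right) \left(-2\right)\right) - 78\right)^{2} = \left(\left(4 + \left(-3 + 0\right) \left(-2\right)\right) - 78\right)^{2} = \left(\left(4 - -6\right) - 78\right)^{2} = \left(\left(4 + 6\right) - 78\right)^{2} = \left(10 - 78\right)^{2} = \left(-68\right)^{2} = 4624$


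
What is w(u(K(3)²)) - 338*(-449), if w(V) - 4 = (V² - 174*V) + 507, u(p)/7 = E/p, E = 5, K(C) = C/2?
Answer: 12134473/81 ≈ 1.4981e+5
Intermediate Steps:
K(C) = C/2 (K(C) = C*(½) = C/2)
u(p) = 35/p (u(p) = 7*(5/p) = 35/p)
w(V) = 511 + V² - 174*V (w(V) = 4 + ((V² - 174*V) + 507) = 4 + (507 + V² - 174*V) = 511 + V² - 174*V)
w(u(K(3)²)) - 338*(-449) = (511 + (35/(((½)*3)²))² - 6090/(((½)*3)²)) - 338*(-449) = (511 + (35/((3/2)²))² - 6090/((3/2)²)) - 1*(-151762) = (511 + (35/(9/4))² - 6090/9/4) + 151762 = (511 + (35*(4/9))² - 6090*4/9) + 151762 = (511 + (140/9)² - 174*140/9) + 151762 = (511 + 19600/81 - 8120/3) + 151762 = -158249/81 + 151762 = 12134473/81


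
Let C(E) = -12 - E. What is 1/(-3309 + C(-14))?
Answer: -1/3307 ≈ -0.00030239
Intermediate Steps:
1/(-3309 + C(-14)) = 1/(-3309 + (-12 - 1*(-14))) = 1/(-3309 + (-12 + 14)) = 1/(-3309 + 2) = 1/(-3307) = -1/3307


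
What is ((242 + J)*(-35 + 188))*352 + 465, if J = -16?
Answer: 12171921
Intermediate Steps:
((242 + J)*(-35 + 188))*352 + 465 = ((242 - 16)*(-35 + 188))*352 + 465 = (226*153)*352 + 465 = 34578*352 + 465 = 12171456 + 465 = 12171921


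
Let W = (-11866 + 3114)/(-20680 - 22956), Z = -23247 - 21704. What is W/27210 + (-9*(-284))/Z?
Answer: -379304535026/6671490094695 ≈ -0.056855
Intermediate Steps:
Z = -44951
W = 2188/10909 (W = -8752/(-43636) = -8752*(-1/43636) = 2188/10909 ≈ 0.20057)
W/27210 + (-9*(-284))/Z = (2188/10909)/27210 - 9*(-284)/(-44951) = (2188/10909)*(1/27210) + 2556*(-1/44951) = 1094/148416945 - 2556/44951 = -379304535026/6671490094695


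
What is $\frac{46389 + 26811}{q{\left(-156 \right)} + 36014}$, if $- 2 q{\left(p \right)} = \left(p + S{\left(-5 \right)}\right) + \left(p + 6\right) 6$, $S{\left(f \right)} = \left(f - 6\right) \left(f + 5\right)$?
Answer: $\frac{36600}{18271} \approx 2.0032$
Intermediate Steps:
$S{\left(f \right)} = \left(-6 + f\right) \left(5 + f\right)$
$q{\left(p \right)} = -18 - \frac{7 p}{2}$ ($q{\left(p \right)} = - \frac{\left(p - \left(25 - 25\right)\right) + \left(p + 6\right) 6}{2} = - \frac{\left(p + \left(-30 + 25 + 5\right)\right) + \left(6 + p\right) 6}{2} = - \frac{\left(p + 0\right) + \left(36 + 6 p\right)}{2} = - \frac{p + \left(36 + 6 p\right)}{2} = - \frac{36 + 7 p}{2} = -18 - \frac{7 p}{2}$)
$\frac{46389 + 26811}{q{\left(-156 \right)} + 36014} = \frac{46389 + 26811}{\left(-18 - -546\right) + 36014} = \frac{73200}{\left(-18 + 546\right) + 36014} = \frac{73200}{528 + 36014} = \frac{73200}{36542} = 73200 \cdot \frac{1}{36542} = \frac{36600}{18271}$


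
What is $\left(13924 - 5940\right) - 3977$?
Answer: $4007$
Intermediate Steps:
$\left(13924 - 5940\right) - 3977 = 7984 - 3977 = 4007$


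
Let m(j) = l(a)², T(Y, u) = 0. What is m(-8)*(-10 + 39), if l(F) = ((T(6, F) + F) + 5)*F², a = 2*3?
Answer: 4547664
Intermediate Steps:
a = 6
l(F) = F²*(5 + F) (l(F) = ((0 + F) + 5)*F² = (F + 5)*F² = (5 + F)*F² = F²*(5 + F))
m(j) = 156816 (m(j) = (6²*(5 + 6))² = (36*11)² = 396² = 156816)
m(-8)*(-10 + 39) = 156816*(-10 + 39) = 156816*29 = 4547664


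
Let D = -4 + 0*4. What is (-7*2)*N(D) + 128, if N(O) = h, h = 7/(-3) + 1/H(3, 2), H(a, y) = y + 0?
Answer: 461/3 ≈ 153.67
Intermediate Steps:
H(a, y) = y
D = -4 (D = -4 + 0 = -4)
h = -11/6 (h = 7/(-3) + 1/2 = 7*(-⅓) + 1*(½) = -7/3 + ½ = -11/6 ≈ -1.8333)
N(O) = -11/6
(-7*2)*N(D) + 128 = -7*2*(-11/6) + 128 = -14*(-11/6) + 128 = 77/3 + 128 = 461/3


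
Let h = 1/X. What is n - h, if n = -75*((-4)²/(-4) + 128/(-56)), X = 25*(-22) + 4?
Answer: 257401/546 ≈ 471.43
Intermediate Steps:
X = -546 (X = -550 + 4 = -546)
n = 3300/7 (n = -75*(16*(-¼) + 128*(-1/56)) = -75*(-4 - 16/7) = -75*(-44/7) = 3300/7 ≈ 471.43)
h = -1/546 (h = 1/(-546) = -1/546 ≈ -0.0018315)
n - h = 3300/7 - 1*(-1/546) = 3300/7 + 1/546 = 257401/546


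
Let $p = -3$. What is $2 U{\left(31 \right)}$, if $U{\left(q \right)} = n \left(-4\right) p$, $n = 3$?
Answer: $72$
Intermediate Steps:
$U{\left(q \right)} = 36$ ($U{\left(q \right)} = 3 \left(-4\right) \left(-3\right) = \left(-12\right) \left(-3\right) = 36$)
$2 U{\left(31 \right)} = 2 \cdot 36 = 72$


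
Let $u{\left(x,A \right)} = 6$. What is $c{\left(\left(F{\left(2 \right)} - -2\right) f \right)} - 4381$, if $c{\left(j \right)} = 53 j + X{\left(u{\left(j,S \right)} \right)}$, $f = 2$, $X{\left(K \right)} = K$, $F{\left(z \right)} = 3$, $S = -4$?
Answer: $-3845$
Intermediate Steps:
$c{\left(j \right)} = 6 + 53 j$ ($c{\left(j \right)} = 53 j + 6 = 6 + 53 j$)
$c{\left(\left(F{\left(2 \right)} - -2\right) f \right)} - 4381 = \left(6 + 53 \left(3 - -2\right) 2\right) - 4381 = \left(6 + 53 \left(3 + 2\right) 2\right) - 4381 = \left(6 + 53 \cdot 5 \cdot 2\right) - 4381 = \left(6 + 53 \cdot 10\right) - 4381 = \left(6 + 530\right) - 4381 = 536 - 4381 = -3845$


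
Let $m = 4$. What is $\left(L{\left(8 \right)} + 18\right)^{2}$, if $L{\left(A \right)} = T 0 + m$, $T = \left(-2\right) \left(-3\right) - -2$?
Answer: $484$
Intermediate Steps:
$T = 8$ ($T = 6 + 2 = 8$)
$L{\left(A \right)} = 4$ ($L{\left(A \right)} = 8 \cdot 0 + 4 = 0 + 4 = 4$)
$\left(L{\left(8 \right)} + 18\right)^{2} = \left(4 + 18\right)^{2} = 22^{2} = 484$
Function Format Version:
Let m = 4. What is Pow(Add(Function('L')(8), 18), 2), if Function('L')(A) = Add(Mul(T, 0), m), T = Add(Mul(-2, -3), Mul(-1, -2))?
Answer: 484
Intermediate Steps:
T = 8 (T = Add(6, 2) = 8)
Function('L')(A) = 4 (Function('L')(A) = Add(Mul(8, 0), 4) = Add(0, 4) = 4)
Pow(Add(Function('L')(8), 18), 2) = Pow(Add(4, 18), 2) = Pow(22, 2) = 484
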